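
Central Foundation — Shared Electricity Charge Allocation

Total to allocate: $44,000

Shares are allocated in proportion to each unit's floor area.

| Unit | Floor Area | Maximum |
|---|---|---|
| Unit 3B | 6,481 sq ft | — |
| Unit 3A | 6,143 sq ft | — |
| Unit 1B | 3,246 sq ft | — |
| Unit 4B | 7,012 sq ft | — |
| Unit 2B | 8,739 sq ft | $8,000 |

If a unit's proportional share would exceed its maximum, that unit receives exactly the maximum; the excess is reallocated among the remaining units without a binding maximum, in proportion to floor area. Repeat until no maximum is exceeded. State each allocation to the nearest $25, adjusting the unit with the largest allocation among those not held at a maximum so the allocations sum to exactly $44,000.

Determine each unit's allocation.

Sum of floor area: 31,621.
Unconstrained shares: Unit 3B 9,018.18; Unit 3A 8,547.86; Unit 1B 4,516.75; Unit 4B 9,757.06; Unit 2B 12,160.15.
Capped: Unit 2B ($8,000); residual $36,000 reallocated over remaining floor area 22,882.
Remaining shares: Unit 3B 10,196.49 → $10,200; Unit 3A 9,664.71 → $9,675; Unit 1B 5,106.90 → $5,100; Unit 4B 11,031.90 → $11,025.

Unit 3B: $10,200; Unit 3A: $9,675; Unit 1B: $5,100; Unit 4B: $11,025; Unit 2B: $8,000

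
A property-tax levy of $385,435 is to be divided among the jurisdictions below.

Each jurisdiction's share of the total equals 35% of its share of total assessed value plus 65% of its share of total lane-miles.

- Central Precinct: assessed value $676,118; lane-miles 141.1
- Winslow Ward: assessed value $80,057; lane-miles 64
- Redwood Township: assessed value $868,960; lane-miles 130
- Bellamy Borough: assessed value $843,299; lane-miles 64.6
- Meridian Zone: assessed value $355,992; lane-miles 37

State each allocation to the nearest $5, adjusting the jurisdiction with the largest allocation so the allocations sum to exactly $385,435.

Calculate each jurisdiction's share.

Totals — assessed value 2,824,426, lane-miles 436.7.
Blended shares (35% assessed value + 65% lane-miles): Central Precinct 0.2938; Winslow Ward 0.1052; Redwood Township 0.3012; Bellamy Borough 0.2007; Meridian Zone 0.0992.
Unrounded shares: Central Precinct 113,241.64; Winslow Ward 40,540.24; Redwood Township 116,084.28; Bellamy Borough 77,338.97; Meridian Zone 38,229.87.
At nearest $5: Central Precinct $113,240; Winslow Ward $40,540; Redwood Township $116,085; Bellamy Borough $77,340; Meridian Zone $38,230. Sum = $385,435.
Sum already equals the total — no adjustment.

Central Precinct: $113,240 · Winslow Ward: $40,540 · Redwood Township: $116,085 · Bellamy Borough: $77,340 · Meridian Zone: $38,230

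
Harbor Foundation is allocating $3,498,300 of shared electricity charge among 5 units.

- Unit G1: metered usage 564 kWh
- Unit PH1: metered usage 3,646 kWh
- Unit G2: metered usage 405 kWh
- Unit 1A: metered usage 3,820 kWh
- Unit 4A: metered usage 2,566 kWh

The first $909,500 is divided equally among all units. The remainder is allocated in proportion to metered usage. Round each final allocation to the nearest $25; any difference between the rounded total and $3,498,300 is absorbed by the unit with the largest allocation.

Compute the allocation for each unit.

$909,500 shared equally gives $181,900 per unit.
Remainder $2,588,800 by metered usage (total 11,001): Unit G1 132,722.77 → $132,725; Unit PH1 857,991.53 → $858,000; Unit G2 95,306.24 → $95,300; Unit 1A 898,937.91 → $898,950; Unit 4A 603,841.54 → $603,850.
Rounding difference −$25 on remainder applied to Unit 1A.
Totals: Unit G1 $181,900 + $132,725 = $314,625; Unit PH1 $181,900 + $858,000 = $1,039,900; Unit G2 $181,900 + $95,300 = $277,200; Unit 1A $181,900 + $898,925 = $1,080,825; Unit 4A $181,900 + $603,850 = $785,750.

Unit G1: $314,625 · Unit PH1: $1,039,900 · Unit G2: $277,200 · Unit 1A: $1,080,825 · Unit 4A: $785,750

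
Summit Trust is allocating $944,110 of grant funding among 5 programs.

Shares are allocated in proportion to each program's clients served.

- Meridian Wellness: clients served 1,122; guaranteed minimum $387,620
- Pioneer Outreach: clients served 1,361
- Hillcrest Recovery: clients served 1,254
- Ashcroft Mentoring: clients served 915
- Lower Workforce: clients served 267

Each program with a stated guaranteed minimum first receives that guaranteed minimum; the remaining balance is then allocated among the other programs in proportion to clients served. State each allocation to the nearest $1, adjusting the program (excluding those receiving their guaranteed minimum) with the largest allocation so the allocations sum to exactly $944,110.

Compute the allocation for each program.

Minimums first: Meridian Wellness $387,620. Remaining pool $556,490.
Remaining pool split over remaining clients served 3,797: Pioneer Outreach 199,468.76 → $199,469; Hillcrest Recovery 183,786.79 → $183,787; Ashcroft Mentoring 134,102.80 → $134,103; Lower Workforce 39,131.64 → $39,132.
Rounding difference −$1 applied to Pioneer Outreach → $199,468.

Meridian Wellness: $387,620 · Pioneer Outreach: $199,468 · Hillcrest Recovery: $183,787 · Ashcroft Mentoring: $134,103 · Lower Workforce: $39,132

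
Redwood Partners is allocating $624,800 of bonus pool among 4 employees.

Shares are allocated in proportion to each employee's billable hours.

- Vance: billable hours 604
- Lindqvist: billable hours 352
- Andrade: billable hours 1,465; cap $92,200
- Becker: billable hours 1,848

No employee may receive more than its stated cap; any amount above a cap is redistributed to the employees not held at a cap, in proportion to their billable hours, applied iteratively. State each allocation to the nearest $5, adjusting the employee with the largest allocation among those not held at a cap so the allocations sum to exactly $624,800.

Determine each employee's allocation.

Vance: $114,725 · Lindqvist: $66,860 · Andrade: $92,200 · Becker: $351,015

Sum of billable hours: 4,269.
Proportional shares (ignoring caps): Vance 88,399.91; Lindqvist 51,517.83; Andrade 214,413.68; Becker 270,468.59.
Held at cap: Andrade ($92,200); remaining pool $532,600 reallocated over remaining billable hours 2,804.
Redistributed shares: Vance 114,725.53 → $114,725; Lindqvist 66,859.91 → $66,860; Becker 351,014.55 → $351,015.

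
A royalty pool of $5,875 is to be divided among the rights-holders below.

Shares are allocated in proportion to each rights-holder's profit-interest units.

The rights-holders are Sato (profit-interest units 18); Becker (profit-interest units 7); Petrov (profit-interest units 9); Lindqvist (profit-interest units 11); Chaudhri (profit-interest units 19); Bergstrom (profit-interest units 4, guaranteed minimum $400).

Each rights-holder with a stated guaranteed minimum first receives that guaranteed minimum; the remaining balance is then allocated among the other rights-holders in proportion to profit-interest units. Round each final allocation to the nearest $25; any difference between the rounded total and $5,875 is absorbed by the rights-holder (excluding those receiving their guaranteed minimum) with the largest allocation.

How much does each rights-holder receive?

Guaranteed amounts: Bergstrom $400. Balance $5,475.
Balance split over remaining profit-interest units 64: Sato 1,539.84 → $1,550; Becker 598.83 → $600; Petrov 769.92 → $775; Lindqvist 941.02 → $950; Chaudhri 1,625.39 → $1,625.
Rounding difference −$25 applied to Chaudhri → $1,600.

Sato: $1,550 · Becker: $600 · Petrov: $775 · Lindqvist: $950 · Chaudhri: $1,600 · Bergstrom: $400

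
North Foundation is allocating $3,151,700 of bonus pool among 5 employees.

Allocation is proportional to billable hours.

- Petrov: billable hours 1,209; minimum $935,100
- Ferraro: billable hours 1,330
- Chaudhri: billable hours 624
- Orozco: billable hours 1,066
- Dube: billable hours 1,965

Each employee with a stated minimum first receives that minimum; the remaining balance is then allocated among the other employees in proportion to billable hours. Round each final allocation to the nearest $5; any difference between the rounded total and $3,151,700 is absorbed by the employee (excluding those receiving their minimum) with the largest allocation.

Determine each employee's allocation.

Petrov: $935,100 | Ferraro: $591,390 | Chaudhri: $277,465 | Orozco: $474,000 | Dube: $873,745

Guaranteed amounts: Petrov $935,100. Remaining pool $2,216,600.
Remaining pool split over remaining billable hours 4,985: Ferraro 591,389.77 → $591,390; Chaudhri 277,464.07 → $277,465; Orozco 474,001.12 → $474,000; Dube 873,745.04 → $873,745.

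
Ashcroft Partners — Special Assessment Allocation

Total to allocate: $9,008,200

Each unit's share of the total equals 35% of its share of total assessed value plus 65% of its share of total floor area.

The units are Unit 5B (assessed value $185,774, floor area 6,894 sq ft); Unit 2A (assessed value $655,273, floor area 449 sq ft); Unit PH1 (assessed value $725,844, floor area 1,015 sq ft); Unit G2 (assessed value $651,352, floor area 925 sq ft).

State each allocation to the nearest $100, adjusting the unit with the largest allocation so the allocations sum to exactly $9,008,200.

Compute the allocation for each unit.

Totals — assessed value 2,218,243, floor area 9,283.
Combined weights (35% assessed value + 65% floor area): Unit 5B 0.5120; Unit 2A 0.1348; Unit PH1 0.1856; Unit G2 0.1675.
Proportional shares: Unit 5B 4,612,495.63; Unit 2A 1,214,574.02; Unit PH1 1,671,888.41; Unit G2 1,509,241.95.
Rounded to nearest $100: Unit 5B $4,612,500; Unit 2A $1,214,600; Unit PH1 $1,671,900; Unit G2 $1,509,200. Sum = $9,008,200.
Rounded total matches; no reconciliation needed.

Unit 5B: $4,612,500 · Unit 2A: $1,214,600 · Unit PH1: $1,671,900 · Unit G2: $1,509,200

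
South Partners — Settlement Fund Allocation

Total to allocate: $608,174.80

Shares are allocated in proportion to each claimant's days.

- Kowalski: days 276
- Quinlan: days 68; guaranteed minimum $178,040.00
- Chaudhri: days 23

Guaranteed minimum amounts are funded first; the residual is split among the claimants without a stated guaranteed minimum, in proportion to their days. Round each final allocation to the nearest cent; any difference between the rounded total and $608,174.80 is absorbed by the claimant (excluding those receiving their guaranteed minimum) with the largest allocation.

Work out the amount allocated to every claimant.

Kowalski: $397,047.51; Quinlan: $178,040.00; Chaudhri: $33,087.29

Fund the minimums — Quinlan $178,040.00. Residual $430,134.80.
Residual split over remaining days 299: Kowalski 397,047.5077 → $397,047.51; Chaudhri 33,087.2923 → $33,087.29.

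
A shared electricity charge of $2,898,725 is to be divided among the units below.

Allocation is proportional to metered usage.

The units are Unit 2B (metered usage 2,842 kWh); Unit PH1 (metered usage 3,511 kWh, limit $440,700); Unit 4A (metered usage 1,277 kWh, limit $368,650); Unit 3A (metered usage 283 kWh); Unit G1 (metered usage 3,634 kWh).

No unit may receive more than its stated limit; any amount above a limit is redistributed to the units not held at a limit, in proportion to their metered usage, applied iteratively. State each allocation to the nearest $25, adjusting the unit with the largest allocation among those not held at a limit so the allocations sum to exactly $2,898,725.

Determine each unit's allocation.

Unit 2B: $878,525 | Unit PH1: $440,700 | Unit 4A: $368,650 | Unit 3A: $87,475 | Unit G1: $1,123,375

Sum of metered usage: 11,547.
Proportional shares (ignoring caps): Unit 2B 713,447.34; Unit PH1 881,391.14; Unit 4A 320,574.33; Unit 3A 71,043.49; Unit G1 912,268.70.
Held at cap: Unit PH1 ($440,700); balance $2,458,025 reallocated over remaining metered usage 8,036.
Held at cap: Unit 4A ($368,650); balance $2,089,375 reallocated over remaining metered usage 6,759.
Redistributed shares: Unit 2B 878,532.88 → $878,525; Unit 3A 87,482.34 → $87,475; Unit G1 1,123,359.78 → $1,123,350.
Rounding difference +$25 applied to Unit G1 → $1,123,375.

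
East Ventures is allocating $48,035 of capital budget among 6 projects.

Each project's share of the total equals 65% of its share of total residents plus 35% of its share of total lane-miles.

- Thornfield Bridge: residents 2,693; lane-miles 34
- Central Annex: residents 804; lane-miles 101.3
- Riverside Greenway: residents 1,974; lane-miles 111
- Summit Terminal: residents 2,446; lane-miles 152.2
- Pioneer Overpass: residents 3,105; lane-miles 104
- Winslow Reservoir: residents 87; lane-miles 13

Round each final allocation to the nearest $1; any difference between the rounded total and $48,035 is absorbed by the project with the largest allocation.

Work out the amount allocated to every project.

Totals — residents 11,109, lane-miles 515.5.
Composite weights (65% residents + 35% lane-miles): Thornfield Bridge 0.1807; Central Annex 0.1158; Riverside Greenway 0.1909; Summit Terminal 0.2465; Pioneer Overpass 0.2523; Winslow Reservoir 0.0139.
Raw shares: Thornfield Bridge 8,677.75; Central Annex 5,563.45; Riverside Greenway 9,168.18; Summit Terminal 11,838.45; Pioneer Overpass 12,118.66; Winslow Reservoir 668.496.
At nearest $1: Thornfield Bridge $8,678; Central Annex $5,563; Riverside Greenway $9,168; Summit Terminal $11,838; Pioneer Overpass $12,119; Winslow Reservoir $668. Sum = $48,034.
Difference $48,035 − $48,034 = +$1 applied to largest allocation (Pioneer Overpass): Pioneer Overpass becomes $12,120.

Thornfield Bridge: $8,678; Central Annex: $5,563; Riverside Greenway: $9,168; Summit Terminal: $11,838; Pioneer Overpass: $12,120; Winslow Reservoir: $668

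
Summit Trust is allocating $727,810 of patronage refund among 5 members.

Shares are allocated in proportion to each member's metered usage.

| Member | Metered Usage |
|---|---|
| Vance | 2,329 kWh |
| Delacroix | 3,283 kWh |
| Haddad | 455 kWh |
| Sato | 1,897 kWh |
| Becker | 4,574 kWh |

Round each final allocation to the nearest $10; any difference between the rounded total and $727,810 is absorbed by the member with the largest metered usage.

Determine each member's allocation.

Sum of metered usage: 2,329 + 3,283 + 455 + 1,897 + 4,574 = 12,538.
Proportional shares: Vance 135,194.57; Delacroix 190,572.68; Haddad 26,411.99; Sato 110,117.69; Becker 265,513.08.
Rounded to nearest $10: Vance $135,190; Delacroix $190,570; Haddad $26,410; Sato $110,120; Becker $265,510. Sum = $727,800.
Difference $727,810 − $727,800 = +$10 applied to largest metered usage (Becker): Becker becomes $265,520.

Vance: $135,190; Delacroix: $190,570; Haddad: $26,410; Sato: $110,120; Becker: $265,520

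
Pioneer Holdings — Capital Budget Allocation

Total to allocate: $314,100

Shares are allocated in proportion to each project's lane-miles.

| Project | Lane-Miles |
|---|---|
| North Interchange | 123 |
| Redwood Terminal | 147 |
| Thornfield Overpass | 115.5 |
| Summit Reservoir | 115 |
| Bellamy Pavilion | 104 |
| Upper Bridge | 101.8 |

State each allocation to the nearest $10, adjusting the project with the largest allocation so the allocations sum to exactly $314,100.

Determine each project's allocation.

Lane-miles total: 706.3.
Raw shares: North Interchange 123/706.3 × $314,100 = 54,699.56; Redwood Terminal 147/706.3 × $314,100 = 65,372.65; Thornfield Overpass 115.5/706.3 × $314,100 = 51,364.22; Summit Reservoir 115/706.3 × $314,100 = 51,141.87; Bellamy Pavilion 104/706.3 × $314,100 = 46,250.04; Upper Bridge 101.8/706.3 × $314,100 = 45,271.67.
At nearest $10: North Interchange $54,700; Redwood Terminal $65,370; Thornfield Overpass $51,360; Summit Reservoir $51,140; Bellamy Pavilion $46,250; Upper Bridge $45,270. Sum = $314,090.
Difference $314,100 − $314,090 = +$10 applied to largest allocation (Redwood Terminal): Redwood Terminal becomes $65,380.

North Interchange: $54,700; Redwood Terminal: $65,380; Thornfield Overpass: $51,360; Summit Reservoir: $51,140; Bellamy Pavilion: $46,250; Upper Bridge: $45,270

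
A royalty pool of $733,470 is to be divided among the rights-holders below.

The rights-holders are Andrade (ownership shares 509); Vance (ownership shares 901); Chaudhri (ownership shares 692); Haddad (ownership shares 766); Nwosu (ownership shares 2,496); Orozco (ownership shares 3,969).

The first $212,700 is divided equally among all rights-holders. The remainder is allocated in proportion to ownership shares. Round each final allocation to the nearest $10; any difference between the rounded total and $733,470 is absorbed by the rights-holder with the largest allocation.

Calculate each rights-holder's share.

$212,700 shared equally gives $35,450 per rights-holder.
Remainder $520,770 by ownership shares (total 9,333): Andrade 28,401.58 → $28,400; Vance 50,274.70 → $50,270; Chaudhri 38,612.75 → $38,610; Haddad 42,741.86 → $42,740; Nwosu 139,273.75 → $139,270; Orozco 221,465.35 → $221,470.
Rounding difference +$10 on remainder applied to Orozco.
Totals: Andrade $35,450 + $28,400 = $63,850; Vance $35,450 + $50,270 = $85,720; Chaudhri $35,450 + $38,610 = $74,060; Haddad $35,450 + $42,740 = $78,190; Nwosu $35,450 + $139,270 = $174,720; Orozco $35,450 + $221,480 = $256,930.

Andrade: $63,850 | Vance: $85,720 | Chaudhri: $74,060 | Haddad: $78,190 | Nwosu: $174,720 | Orozco: $256,930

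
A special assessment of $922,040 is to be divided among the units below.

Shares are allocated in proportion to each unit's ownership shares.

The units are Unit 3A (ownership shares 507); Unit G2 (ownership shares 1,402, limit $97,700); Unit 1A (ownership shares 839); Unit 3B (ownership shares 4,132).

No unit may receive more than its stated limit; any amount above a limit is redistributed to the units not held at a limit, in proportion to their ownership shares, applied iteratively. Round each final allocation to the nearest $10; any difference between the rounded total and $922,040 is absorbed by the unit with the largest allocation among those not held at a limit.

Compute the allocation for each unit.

Unit 3A: $76,290 · Unit G2: $97,700 · Unit 1A: $126,250 · Unit 3B: $621,800

Sum of ownership shares: 6,880.
Proportional shares (ignoring caps): Unit 3A 67,946.84; Unit G2 187,892.45; Unit 1A 112,440.63; Unit 3B 553,760.07.
Cap binds for Unit G2 ($97,700); balance $824,340 reallocated over remaining ownership shares 5,478.
Remaining shares: Unit 3A 76,294.34 → $76,290; Unit 1A 126,254.34 → $126,250; Unit 3B 621,791.33 → $621,790.
Rounding difference +$10 applied to Unit 3B → $621,800.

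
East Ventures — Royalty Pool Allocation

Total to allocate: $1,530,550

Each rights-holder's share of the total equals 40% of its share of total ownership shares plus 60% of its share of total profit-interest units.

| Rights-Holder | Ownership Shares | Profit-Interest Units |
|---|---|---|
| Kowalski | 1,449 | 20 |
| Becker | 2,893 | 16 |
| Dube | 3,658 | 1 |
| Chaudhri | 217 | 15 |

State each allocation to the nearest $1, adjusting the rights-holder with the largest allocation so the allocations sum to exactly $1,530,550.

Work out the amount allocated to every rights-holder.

Ownership shares total 8,217; profit-interest units total 52.
Blended shares (40% ownership shares + 60% profit-interest units): Kowalski 0.3013; Becker 0.3254; Dube 0.1896; Chaudhri 0.1836.
Proportional shares: Kowalski 461,163.78; Becker 498,110.41; Dube 290,205.01; Chaudhri 281,070.80.
Rounded to nearest $1: Kowalski $461,164; Becker $498,110; Dube $290,205; Chaudhri $281,071. Sum = $1,530,550.
No rounding difference to absorb.

Kowalski: $461,164; Becker: $498,110; Dube: $290,205; Chaudhri: $281,071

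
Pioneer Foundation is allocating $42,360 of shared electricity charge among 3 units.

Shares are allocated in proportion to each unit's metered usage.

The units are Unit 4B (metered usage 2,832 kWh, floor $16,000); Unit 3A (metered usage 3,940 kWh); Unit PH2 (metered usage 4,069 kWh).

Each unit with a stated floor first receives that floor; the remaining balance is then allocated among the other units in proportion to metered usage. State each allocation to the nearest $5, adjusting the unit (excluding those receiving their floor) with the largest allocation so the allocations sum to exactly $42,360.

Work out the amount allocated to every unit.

Unit 4B: $16,000 | Unit 3A: $12,970 | Unit PH2: $13,390

Guaranteed amounts: Unit 4B $16,000. Remaining pool $26,360.
Remaining pool split over remaining metered usage 8,009: Unit 3A 12,967.71 → $12,970; Unit PH2 13,392.29 → $13,390.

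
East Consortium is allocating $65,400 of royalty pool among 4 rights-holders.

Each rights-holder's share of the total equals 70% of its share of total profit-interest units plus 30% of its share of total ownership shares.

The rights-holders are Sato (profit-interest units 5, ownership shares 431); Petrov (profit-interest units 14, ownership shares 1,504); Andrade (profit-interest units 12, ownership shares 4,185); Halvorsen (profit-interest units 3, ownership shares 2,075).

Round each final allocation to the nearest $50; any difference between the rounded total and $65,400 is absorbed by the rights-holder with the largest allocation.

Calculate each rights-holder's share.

Totals — profit-interest units 34, ownership shares 8,195.
Blended shares (70% profit-interest units + 30% ownership shares): Sato 0.1187; Petrov 0.3433; Andrade 0.4003; Halvorsen 0.1377.
Proportional shares: Sato 7,764.23; Petrov 22,451.38; Andrade 26,177.13; Halvorsen 9,007.26.
Rounded to nearest $50: Sato $7,750; Petrov $22,450; Andrade $26,200; Halvorsen $9,000. Sum = $65,400.
Rounded total matches; no reconciliation needed.

Sato: $7,750 · Petrov: $22,450 · Andrade: $26,200 · Halvorsen: $9,000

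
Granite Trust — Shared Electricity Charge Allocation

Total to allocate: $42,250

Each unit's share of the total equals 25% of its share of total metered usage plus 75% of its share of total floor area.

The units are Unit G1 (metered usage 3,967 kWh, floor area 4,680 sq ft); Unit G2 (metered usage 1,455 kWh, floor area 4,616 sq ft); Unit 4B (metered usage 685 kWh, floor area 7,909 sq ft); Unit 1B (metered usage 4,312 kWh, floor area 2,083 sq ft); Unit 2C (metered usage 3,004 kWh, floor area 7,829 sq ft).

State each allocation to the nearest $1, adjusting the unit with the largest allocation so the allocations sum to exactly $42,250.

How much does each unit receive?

Metered usage total 13,423; floor area total 27,117.
Combined weights (25% metered usage + 75% floor area): Unit G1 0.2033; Unit G2 0.1548; Unit 4B 0.2315; Unit 1B 0.1379; Unit 2C 0.2725.
Proportional shares: Unit G1 8,590.42; Unit G2 6,538.95; Unit 4B 9,781.06; Unit 1B 5,827.18; Unit 2C 11,512.39.
After rounding ($1): Unit G1 $8,590; Unit G2 $6,539; Unit 4B $9,781; Unit 1B $5,827; Unit 2C $11,512. Sum = $42,249.
Difference $42,250 − $42,249 = +$1 applied to largest allocation (Unit 2C): Unit 2C becomes $11,513.

Unit G1: $8,590 | Unit G2: $6,539 | Unit 4B: $9,781 | Unit 1B: $5,827 | Unit 2C: $11,513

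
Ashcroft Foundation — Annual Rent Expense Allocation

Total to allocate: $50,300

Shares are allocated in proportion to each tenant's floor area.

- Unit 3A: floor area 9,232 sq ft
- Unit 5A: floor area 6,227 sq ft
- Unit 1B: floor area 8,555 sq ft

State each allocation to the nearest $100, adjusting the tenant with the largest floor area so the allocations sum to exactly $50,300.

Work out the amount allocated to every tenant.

Total floor area = 24,014.
Unrounded shares: Unit 3A 9,232/24,014 × $50,300 = 19,337.45; Unit 5A 6,227/24,014 × $50,300 = 13,043.15; Unit 1B 8,555/24,014 × $50,300 = 17,919.40.
After rounding ($100): Unit 3A $19,300; Unit 5A $13,000; Unit 1B $17,900. Sum = $50,200.
Difference $50,300 − $50,200 = +$100 applied to largest floor area (Unit 3A): Unit 3A becomes $19,400.

Unit 3A: $19,400 · Unit 5A: $13,000 · Unit 1B: $17,900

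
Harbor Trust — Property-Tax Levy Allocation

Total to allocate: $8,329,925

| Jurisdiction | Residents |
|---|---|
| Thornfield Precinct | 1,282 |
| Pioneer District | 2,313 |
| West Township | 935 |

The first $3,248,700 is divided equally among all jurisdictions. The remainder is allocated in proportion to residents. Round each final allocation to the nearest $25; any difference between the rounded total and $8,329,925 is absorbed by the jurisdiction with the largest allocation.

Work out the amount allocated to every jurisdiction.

First tranche $3,248,700 split equally: $1,082,900 each.
Remainder $5,081,225 by residents (total 4,530): Thornfield Precinct 1,437,997.89 → $1,438,000; Pioneer District 2,594,453.29 → $2,594,450; West Township 1,048,773.81 → $1,048,775.
Totals: Thornfield Precinct $1,082,900 + $1,438,000 = $2,520,900; Pioneer District $1,082,900 + $2,594,450 = $3,677,350; West Township $1,082,900 + $1,048,775 = $2,131,675.

Thornfield Precinct: $2,520,900; Pioneer District: $3,677,350; West Township: $2,131,675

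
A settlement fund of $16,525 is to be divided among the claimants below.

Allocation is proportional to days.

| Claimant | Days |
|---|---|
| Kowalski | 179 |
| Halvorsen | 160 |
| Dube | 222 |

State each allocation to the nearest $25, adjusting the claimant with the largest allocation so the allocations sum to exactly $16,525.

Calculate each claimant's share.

Sum of days: 561.
Raw shares: Kowalski 179/561 × $16,525 = 5,272.68; Halvorsen 160/561 × $16,525 = 4,713.01; Dube 222/561 × $16,525 = 6,539.30.
After rounding ($25): Kowalski $5,275; Halvorsen $4,725; Dube $6,550. Sum = $16,550.
Difference $16,525 − $16,550 = −$25 applied to largest allocation (Dube): Dube becomes $6,525.

Kowalski: $5,275; Halvorsen: $4,725; Dube: $6,525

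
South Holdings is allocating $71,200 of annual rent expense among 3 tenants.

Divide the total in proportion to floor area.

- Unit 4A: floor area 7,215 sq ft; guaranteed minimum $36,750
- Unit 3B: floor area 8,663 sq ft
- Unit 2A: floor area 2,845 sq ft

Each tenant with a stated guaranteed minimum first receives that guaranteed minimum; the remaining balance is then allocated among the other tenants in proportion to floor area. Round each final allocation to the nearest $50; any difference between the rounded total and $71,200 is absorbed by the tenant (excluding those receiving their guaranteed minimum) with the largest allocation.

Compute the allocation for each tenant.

Minimums first: Unit 4A $36,750. Balance $34,450.
Balance split over remaining floor area 11,508: Unit 3B 25,933.29 → $25,950; Unit 2A 8,516.71 → $8,500.

Unit 4A: $36,750; Unit 3B: $25,950; Unit 2A: $8,500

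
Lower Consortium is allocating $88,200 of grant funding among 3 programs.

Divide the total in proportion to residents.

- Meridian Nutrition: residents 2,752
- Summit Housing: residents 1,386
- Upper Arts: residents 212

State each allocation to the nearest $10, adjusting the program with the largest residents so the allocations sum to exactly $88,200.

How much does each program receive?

Total residents = 2,752 + 1,386 + 212 = 4,350.
Proportional shares: Meridian Nutrition 55,799.17; Summit Housing 28,102.34; Upper Arts 4,298.48.
At nearest $10: Meridian Nutrition $55,800; Summit Housing $28,100; Upper Arts $4,300. Sum = $88,200.
No rounding difference to absorb.

Meridian Nutrition: $55,800 · Summit Housing: $28,100 · Upper Arts: $4,300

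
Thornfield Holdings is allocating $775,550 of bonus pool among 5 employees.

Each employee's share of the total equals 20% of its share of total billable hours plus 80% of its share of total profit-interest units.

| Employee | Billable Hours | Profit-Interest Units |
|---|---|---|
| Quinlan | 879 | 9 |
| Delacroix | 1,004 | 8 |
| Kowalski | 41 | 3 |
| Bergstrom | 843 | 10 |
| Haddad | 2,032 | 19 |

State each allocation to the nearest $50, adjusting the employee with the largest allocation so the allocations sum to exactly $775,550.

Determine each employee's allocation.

Quinlan: $142,350 · Delacroix: $133,750 · Kowalski: $39,300 · Bergstrom: $153,850 · Haddad: $306,300

Billable hours total 4,799; profit-interest units total 49.
Blended shares (20% billable hours + 80% profit-interest units): Quinlan 0.1836; Delacroix 0.1725; Kowalski 0.0507; Bergstrom 0.1984; Haddad 0.3949.
Pro-rata amounts: Quinlan 142,368.80; Delacroix 133,746.93; Kowalski 39,311.30; Bergstrom 153,867.28; Haddad 306,255.69.
At nearest $50: Quinlan $142,350; Delacroix $133,750; Kowalski $39,300; Bergstrom $153,850; Haddad $306,250. Sum = $775,500.
Difference $775,550 − $775,500 = +$50 applied to largest allocation (Haddad): Haddad becomes $306,300.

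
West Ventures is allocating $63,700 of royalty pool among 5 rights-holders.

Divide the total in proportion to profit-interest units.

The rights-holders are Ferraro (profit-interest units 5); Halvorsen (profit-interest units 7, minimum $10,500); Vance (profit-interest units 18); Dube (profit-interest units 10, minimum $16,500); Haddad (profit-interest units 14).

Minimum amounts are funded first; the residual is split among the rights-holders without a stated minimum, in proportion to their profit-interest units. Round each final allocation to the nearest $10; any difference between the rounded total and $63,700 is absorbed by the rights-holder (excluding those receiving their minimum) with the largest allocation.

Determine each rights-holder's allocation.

Fund the minimums — Halvorsen $10,500; Dube $16,500. Remaining pool $36,700.
Remaining pool split over remaining profit-interest units 37: Ferraro 4,959.46 → $4,960; Vance 17,854.05 → $17,850; Haddad 13,886.49 → $13,890.

Ferraro: $4,960 | Halvorsen: $10,500 | Vance: $17,850 | Dube: $16,500 | Haddad: $13,890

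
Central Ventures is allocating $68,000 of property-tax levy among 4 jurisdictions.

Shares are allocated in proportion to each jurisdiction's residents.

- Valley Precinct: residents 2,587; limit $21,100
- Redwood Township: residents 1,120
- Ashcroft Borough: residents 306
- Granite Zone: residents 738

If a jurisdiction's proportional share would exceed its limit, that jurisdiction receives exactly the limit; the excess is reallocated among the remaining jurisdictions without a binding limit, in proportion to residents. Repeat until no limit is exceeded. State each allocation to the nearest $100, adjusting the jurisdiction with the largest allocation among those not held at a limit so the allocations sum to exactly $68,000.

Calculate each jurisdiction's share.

Valley Precinct: $21,100 · Redwood Township: $24,300 · Ashcroft Borough: $6,600 · Granite Zone: $16,000

Residents total: 4,751.
Pro-rata shares before constraints: Valley Precinct 37,027.15; Redwood Township 16,030.31; Ashcroft Borough 4,379.71; Granite Zone 10,562.83.
Capped: Valley Precinct ($21,100); residual $46,900 reallocated over remaining residents 2,164.
Shares after redistribution: Redwood Township 24,273.57 → $24,300; Ashcroft Borough 6,631.89 → $6,600; Granite Zone 15,994.55 → $16,000.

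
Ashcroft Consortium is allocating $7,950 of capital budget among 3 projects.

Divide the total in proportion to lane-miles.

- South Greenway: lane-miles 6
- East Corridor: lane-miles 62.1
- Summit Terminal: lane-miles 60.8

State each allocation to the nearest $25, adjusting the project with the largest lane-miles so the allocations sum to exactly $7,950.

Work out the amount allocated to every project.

South Greenway: $375; East Corridor: $3,825; Summit Terminal: $3,750

Total lane-miles = 6 + 62.1 + 60.8 = 128.9.
Raw shares: South Greenway 370.05; East Corridor 3,830.06; Summit Terminal 3,749.88.
After rounding ($25): South Greenway $375; East Corridor $3,825; Summit Terminal $3,750. Sum = $7,950.
No rounding difference to absorb.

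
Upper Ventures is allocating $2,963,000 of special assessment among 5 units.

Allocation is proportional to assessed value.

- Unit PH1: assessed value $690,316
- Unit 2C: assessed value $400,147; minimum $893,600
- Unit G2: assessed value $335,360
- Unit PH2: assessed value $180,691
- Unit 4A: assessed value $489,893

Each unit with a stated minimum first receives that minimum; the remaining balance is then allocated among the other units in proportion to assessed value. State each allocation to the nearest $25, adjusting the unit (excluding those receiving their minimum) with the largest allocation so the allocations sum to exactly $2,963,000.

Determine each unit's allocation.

Unit PH1: $842,175 | Unit 2C: $893,600 | Unit G2: $409,125 | Unit PH2: $220,450 | Unit 4A: $597,650

Guaranteed amounts: Unit 2C $893,600. Residual $2,069,400.
Residual split over remaining assessed value 1,696,260: Unit PH1 842,170.38 → $842,175; Unit G2 409,131.85 → $409,125; Unit PH2 220,439.06 → $220,450; Unit 4A 597,658.72 → $597,650.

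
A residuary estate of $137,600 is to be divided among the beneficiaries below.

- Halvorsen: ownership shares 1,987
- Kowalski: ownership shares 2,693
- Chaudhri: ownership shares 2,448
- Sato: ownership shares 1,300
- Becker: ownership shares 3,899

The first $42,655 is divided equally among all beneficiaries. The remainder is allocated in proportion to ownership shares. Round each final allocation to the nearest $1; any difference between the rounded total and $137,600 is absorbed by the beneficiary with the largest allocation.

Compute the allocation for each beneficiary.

First tranche $42,655 split equally: $8,531 each.
Remainder $94,945 by ownership shares (total 12,327): Halvorsen 15,304.27 → $15,304; Kowalski 20,742.02 → $20,742; Chaudhri 18,854.98 → $18,855; Sato 10,012.86 → $10,013; Becker 30,030.87 → $30,031.
Totals: Halvorsen $8,531 + $15,304 = $23,835; Kowalski $8,531 + $20,742 = $29,273; Chaudhri $8,531 + $18,855 = $27,386; Sato $8,531 + $10,013 = $18,544; Becker $8,531 + $30,031 = $38,562.

Halvorsen: $23,835 | Kowalski: $29,273 | Chaudhri: $27,386 | Sato: $18,544 | Becker: $38,562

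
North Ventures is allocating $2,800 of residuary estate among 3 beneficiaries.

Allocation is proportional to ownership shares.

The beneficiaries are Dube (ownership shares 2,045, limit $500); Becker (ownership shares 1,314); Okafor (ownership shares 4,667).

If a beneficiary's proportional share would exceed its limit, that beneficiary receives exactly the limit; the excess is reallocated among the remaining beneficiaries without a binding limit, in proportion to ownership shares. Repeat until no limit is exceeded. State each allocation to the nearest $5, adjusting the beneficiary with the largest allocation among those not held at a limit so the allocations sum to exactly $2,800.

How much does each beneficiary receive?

Total ownership shares = 8,026.
Proportional shares (ignoring caps): Dube 713.43; Becker 458.41; Okafor 1,628.16.
Capped: Dube ($500); remaining pool $2,300 reallocated over remaining ownership shares 5,981.
Redistributed shares: Becker 505.30 → $505; Okafor 1,794.70 → $1,795.

Dube: $500 · Becker: $505 · Okafor: $1,795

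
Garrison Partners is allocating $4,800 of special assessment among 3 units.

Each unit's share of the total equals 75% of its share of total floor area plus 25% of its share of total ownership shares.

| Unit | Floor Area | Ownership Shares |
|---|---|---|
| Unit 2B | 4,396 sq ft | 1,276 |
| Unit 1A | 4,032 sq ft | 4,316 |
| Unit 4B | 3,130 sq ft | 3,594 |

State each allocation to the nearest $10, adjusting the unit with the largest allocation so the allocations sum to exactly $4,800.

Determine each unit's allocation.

Totals — floor area 11,558, ownership shares 9,186.
Combined weights (75% floor area + 25% ownership shares): Unit 2B 0.3200; Unit 1A 0.3791; Unit 4B 0.3009.
Pro-rata amounts: Unit 2B 1,535.92; Unit 1A 1,819.67; Unit 4B 1,444.41.
Rounded to nearest $10: Unit 2B $1,540; Unit 1A $1,820; Unit 4B $1,440. Sum = $4,800.
Rounded total matches; no reconciliation needed.

Unit 2B: $1,540; Unit 1A: $1,820; Unit 4B: $1,440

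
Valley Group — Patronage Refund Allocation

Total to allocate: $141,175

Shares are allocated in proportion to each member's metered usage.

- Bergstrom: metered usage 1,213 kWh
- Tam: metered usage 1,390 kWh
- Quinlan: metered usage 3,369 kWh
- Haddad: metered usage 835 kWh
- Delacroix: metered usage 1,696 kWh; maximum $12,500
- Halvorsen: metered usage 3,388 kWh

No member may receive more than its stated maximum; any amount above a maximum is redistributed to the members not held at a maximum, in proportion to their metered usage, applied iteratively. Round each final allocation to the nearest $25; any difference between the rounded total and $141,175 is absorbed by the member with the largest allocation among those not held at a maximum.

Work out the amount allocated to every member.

Total metered usage = 11,891.
Pro-rata shares before constraints: Bergstrom 14,401.25; Tam 16,502.67; Quinlan 39,998.20; Haddad 9,913.47; Delacroix 20,135.63; Halvorsen 40,223.77.
Capped: Delacroix ($12,500); residual $128,675 reallocated over remaining metered usage 10,195.
Redistributed shares: Bergstrom 15,309.74 → $15,300; Tam 17,543.72 → $17,550; Quinlan 42,521.44 → $42,525; Haddad 10,538.85 → $10,550; Halvorsen 42,761.25 → $42,750.

Bergstrom: $15,300; Tam: $17,550; Quinlan: $42,525; Haddad: $10,550; Delacroix: $12,500; Halvorsen: $42,750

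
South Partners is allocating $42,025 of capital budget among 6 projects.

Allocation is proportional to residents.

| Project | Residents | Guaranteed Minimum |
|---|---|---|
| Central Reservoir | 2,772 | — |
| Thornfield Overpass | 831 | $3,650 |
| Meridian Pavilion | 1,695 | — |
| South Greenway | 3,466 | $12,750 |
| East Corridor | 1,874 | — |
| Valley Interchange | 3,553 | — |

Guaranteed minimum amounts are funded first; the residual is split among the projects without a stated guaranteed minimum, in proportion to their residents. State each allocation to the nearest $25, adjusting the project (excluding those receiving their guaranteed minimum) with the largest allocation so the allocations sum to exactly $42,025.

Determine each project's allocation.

Minimums first: Thornfield Overpass $3,650; South Greenway $12,750. Balance $25,625.
Balance split over remaining residents 9,894: Central Reservoir 7,179.35 → $7,175; Meridian Pavilion 4,389.97 → $4,400; East Corridor 4,853.57 → $4,850; Valley Interchange 9,202.10 → $9,200.

Central Reservoir: $7,175; Thornfield Overpass: $3,650; Meridian Pavilion: $4,400; South Greenway: $12,750; East Corridor: $4,850; Valley Interchange: $9,200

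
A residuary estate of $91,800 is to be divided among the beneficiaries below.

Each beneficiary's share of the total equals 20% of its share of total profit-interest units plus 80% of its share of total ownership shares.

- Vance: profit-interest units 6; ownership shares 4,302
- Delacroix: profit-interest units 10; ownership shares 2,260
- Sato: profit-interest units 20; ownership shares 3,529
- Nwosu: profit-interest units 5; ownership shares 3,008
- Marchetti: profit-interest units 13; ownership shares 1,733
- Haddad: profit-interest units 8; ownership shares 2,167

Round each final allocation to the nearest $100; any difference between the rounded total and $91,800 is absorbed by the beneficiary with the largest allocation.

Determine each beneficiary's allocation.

Profit-interest units total 62; ownership shares total 16,999.
Combined weights (20% profit-interest units + 80% ownership shares): Vance 0.2218; Delacroix 0.1386; Sato 0.2306; Nwosu 0.1577; Marchetti 0.1235; Haddad 0.1278.
Raw shares: Vance 20,362.51; Delacroix 12,725.06; Sato 21,168.76; Nwosu 14,475.97; Marchetti 11,336.68; Haddad 11,731.02.
At nearest $100: Vance $20,400; Delacroix $12,700; Sato $21,200; Nwosu $14,500; Marchetti $11,300; Haddad $11,700. Sum = $91,800.
Sum already equals the total — no adjustment.

Vance: $20,400 | Delacroix: $12,700 | Sato: $21,200 | Nwosu: $14,500 | Marchetti: $11,300 | Haddad: $11,700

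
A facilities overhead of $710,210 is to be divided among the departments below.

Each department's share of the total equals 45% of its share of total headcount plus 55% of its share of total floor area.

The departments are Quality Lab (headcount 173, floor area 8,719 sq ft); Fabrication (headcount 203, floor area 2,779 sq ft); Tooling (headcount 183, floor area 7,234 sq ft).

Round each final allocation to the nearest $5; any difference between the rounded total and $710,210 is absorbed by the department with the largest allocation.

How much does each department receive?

Headcount total 559; floor area total 18,732.
Blended shares (45% headcount + 55% floor area): Quality Lab 0.3953; Fabrication 0.2450; Tooling 0.3597.
Unrounded shares: Quality Lab 280,724.45; Fabrication 174,010.31; Tooling 255,475.23.
At nearest $5: Quality Lab $280,725; Fabrication $174,010; Tooling $255,475. Sum = $710,210.
Sum already equals the total — no adjustment.

Quality Lab: $280,725 · Fabrication: $174,010 · Tooling: $255,475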